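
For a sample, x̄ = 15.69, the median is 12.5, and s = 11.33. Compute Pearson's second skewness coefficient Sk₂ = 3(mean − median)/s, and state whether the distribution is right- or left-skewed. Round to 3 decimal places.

0.845, right-skewed

Sk₂ = 3(15.69 − 12.5) / 11.33 = 3 × 3.1900 / 11.33
    = 9.5700 / 11.33 ≈ 0.845
Sk₂ > 0 ⇒ mean > median ⇒ right-skewed (positive skew).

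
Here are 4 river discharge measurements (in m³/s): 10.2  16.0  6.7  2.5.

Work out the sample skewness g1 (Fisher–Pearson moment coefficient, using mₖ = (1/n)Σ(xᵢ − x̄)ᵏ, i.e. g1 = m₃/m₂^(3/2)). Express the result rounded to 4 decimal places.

0.2106

x̄ = (10.2 + 16.0 + 6.7 + 2.5) / 4 = 8.8500
deviations (xᵢ − x̄): 1.3500, 7.1500, -2.1500, -6.3500
Σ(xᵢ − x̄)² = 97.8900 ⇒ m₂ = 97.8900/4 = 24.47250
Σ(xᵢ − x̄)³ = 102.0000 ⇒ m₃ = 102.0000/4 = 25.50000
m₂^(3/2) = 24.47250^(1.5) = 121.06469
g1 = m₃ / m₂^(3/2) = 25.50000 / 121.06469 ≈ 0.2106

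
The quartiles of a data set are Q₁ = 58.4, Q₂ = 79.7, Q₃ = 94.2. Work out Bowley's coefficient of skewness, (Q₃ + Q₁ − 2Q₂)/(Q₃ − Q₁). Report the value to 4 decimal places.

-0.1899

numerator: Q₃ + Q₁ − 2Q₂ = 94.2 + 58.4 − 2×79.7 = -6.8000
denominator: Q₃ − Q₁ = 94.2 − 58.4 = 35.8000
Bowley skewness = -6.8000 / 35.8000 ≈ -0.1899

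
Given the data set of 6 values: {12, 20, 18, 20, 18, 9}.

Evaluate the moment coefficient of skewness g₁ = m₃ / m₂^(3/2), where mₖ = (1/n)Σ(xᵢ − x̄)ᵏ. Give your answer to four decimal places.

x̄ = (12 + 20 + 18 + 20 + 18 + 9) / 6 = 16.1667
deviations (xᵢ − x̄): -4.1667, 3.8333, 1.8333, 3.8333, 1.8333, -7.1667
Σ(xᵢ − x̄)² = 104.8333 ⇒ m₂ = 104.8333/6 = 17.47222
Σ(xᵢ − x̄)³ = -315.4444 ⇒ m₃ = -315.4444/6 = -52.57407
m₂^(3/2) = 17.47222^(1.5) = 73.03352
g₁ = m₃ / m₂^(3/2) = -52.57407 / 73.03352 ≈ -0.7199

-0.7199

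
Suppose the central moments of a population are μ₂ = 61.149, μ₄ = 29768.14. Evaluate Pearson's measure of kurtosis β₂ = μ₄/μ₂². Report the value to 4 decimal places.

μ₂² = 61.149² = 3739.20020
μ₄/μ₂² = 29768.14 / 3739.20020 = 7.96110
β₂ ≈ 7.9611

7.9611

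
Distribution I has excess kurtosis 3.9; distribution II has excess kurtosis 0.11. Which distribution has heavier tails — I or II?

Higher excess kurtosis ⇒ heavier tails relative to the normal distribution.
3.9 vs 0.11: the larger is 3.9, so I has heavier tails.

I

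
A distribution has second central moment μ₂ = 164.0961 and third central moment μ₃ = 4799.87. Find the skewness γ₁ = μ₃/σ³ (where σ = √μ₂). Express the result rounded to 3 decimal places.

2.283

σ = √μ₂ = √164.0961 = 12.81000
σ³ = μ₂^(3/2) = 2102.07104
γ₁ = μ₃/σ³ = 4799.87 / 2102.07104 ≈ 2.283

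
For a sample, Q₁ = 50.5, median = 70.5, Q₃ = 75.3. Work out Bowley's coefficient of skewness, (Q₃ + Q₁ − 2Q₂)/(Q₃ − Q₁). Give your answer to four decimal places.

numerator: Q₃ + Q₁ − 2Q₂ = 75.3 + 50.5 − 2×70.5 = -15.2000
denominator: Q₃ − Q₁ = 75.3 − 50.5 = 24.8000
Bowley skewness = -15.2000 / 24.8000 ≈ -0.6129

-0.6129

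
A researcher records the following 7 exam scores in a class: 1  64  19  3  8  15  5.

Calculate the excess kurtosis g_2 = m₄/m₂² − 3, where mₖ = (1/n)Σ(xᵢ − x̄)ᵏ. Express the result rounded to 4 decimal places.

1.3804

x̄ = 16.4286
Σ(xᵢ − x̄)² = 2891.7143 ⇒ m₂ = 413.10204
Σ(xᵢ − x̄)⁴ = 5232689.0671 ⇒ m₄ = 747527.00958
m₂² = 170653.29613
g_2 = m₄/m₂² − 3 = 4.38038 − 3 ≈ 1.3804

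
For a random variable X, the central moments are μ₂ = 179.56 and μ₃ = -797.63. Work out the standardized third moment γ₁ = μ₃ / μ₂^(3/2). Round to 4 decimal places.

σ = √μ₂ = √179.56 = 13.40000
σ³ = μ₂^(3/2) = 2406.10400
γ₁ = μ₃/σ³ = -797.63 / 2406.10400 ≈ -0.3315

-0.3315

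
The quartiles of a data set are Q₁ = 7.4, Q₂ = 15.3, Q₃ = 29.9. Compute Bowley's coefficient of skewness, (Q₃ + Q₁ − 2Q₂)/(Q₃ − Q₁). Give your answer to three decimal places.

numerator: Q₃ + Q₁ − 2Q₂ = 29.9 + 7.4 − 2×15.3 = 6.7000
denominator: Q₃ − Q₁ = 29.9 − 7.4 = 22.5000
Bowley skewness = 6.7000 / 22.5000 ≈ 0.298

0.298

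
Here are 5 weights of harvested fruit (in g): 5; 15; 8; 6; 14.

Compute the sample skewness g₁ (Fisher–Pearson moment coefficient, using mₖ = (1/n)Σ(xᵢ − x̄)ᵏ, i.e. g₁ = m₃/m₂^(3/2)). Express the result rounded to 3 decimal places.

x̄ = (5 + 15 + 8 + 6 + 14) / 5 = 9.6000
deviations (xᵢ − x̄): -4.6000, 5.4000, -1.6000, -3.6000, 4.4000
Σ(xᵢ − x̄)² = 85.2000 ⇒ m₂ = 85.2000/5 = 17.04000
Σ(xᵢ − x̄)³ = 94.5600 ⇒ m₃ = 94.5600/5 = 18.91200
m₂^(3/2) = 17.04000^(1.5) = 70.34033
g₁ = m₃ / m₂^(3/2) = 18.91200 / 70.34033 ≈ 0.269

0.269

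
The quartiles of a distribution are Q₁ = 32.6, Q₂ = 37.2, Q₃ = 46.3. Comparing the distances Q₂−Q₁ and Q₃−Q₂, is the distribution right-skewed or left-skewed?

Q₂ − Q₁ = 4.6;  Q₃ − Q₂ = 9.1
Q₃ − Q₂ > Q₂ − Q₁ ⇒ the upper half is more spread out ⇒ right-skewed.

right-skewed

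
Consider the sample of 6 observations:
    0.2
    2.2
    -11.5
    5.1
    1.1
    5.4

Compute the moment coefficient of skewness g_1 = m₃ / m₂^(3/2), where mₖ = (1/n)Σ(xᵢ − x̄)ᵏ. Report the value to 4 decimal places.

x̄ = (0.2 + 2.2 - 11.5 + 5.1 + 1.1 + 5.4) / 6 = 0.4167
deviations (xᵢ − x̄): -0.2167, 1.7833, -11.9167, 4.6833, 0.6833, 4.9833
Σ(xᵢ − x̄)² = 192.4683 ⇒ m₂ = 192.4683/6 = 32.07806
Σ(xᵢ − x̄)³ = -1459.7924 ⇒ m₃ = -1459.7924/6 = -243.29874
m₂^(3/2) = 32.07806^(1.5) = 181.68206
g_1 = m₃ / m₂^(3/2) = -243.29874 / 181.68206 ≈ -1.3391

-1.3391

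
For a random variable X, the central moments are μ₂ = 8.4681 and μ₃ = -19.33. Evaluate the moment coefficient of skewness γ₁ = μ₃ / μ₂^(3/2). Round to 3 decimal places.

-0.784

σ = √μ₂ = √8.4681 = 2.91000
σ³ = μ₂^(3/2) = 24.64217
γ₁ = μ₃/σ³ = -19.33 / 24.64217 ≈ -0.784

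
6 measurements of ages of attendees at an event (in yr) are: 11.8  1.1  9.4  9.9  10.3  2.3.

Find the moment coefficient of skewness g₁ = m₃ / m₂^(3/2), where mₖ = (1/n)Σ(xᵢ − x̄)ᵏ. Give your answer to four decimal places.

-0.6269

x̄ = (11.8 + 1.1 + 9.4 + 9.9 + 10.3 + 2.3) / 6 = 7.4667
deviations (xᵢ − x̄): 4.3333, -6.3667, 1.9333, 2.4333, 2.8333, -5.1667
Σ(xᵢ − x̄)² = 103.6933 ⇒ m₂ = 103.6933/6 = 17.28222
Σ(xᵢ − x̄)³ = -270.2404 ⇒ m₃ = -270.2404/6 = -45.04007
m₂^(3/2) = 17.28222^(1.5) = 71.84547
g₁ = m₃ / m₂^(3/2) = -45.04007 / 71.84547 ≈ -0.6269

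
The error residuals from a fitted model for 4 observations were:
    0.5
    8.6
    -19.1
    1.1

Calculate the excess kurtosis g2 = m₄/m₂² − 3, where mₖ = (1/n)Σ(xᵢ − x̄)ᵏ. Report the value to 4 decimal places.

-0.8502

x̄ = -2.2250
Σ(xᵢ − x̄)² = 420.4275 ⇒ m₂ = 105.10688
Σ(xᵢ − x̄)⁴ = 95000.1268 ⇒ m₄ = 23750.03170
m₂² = 11047.45517
g2 = m₄/m₂² − 3 = 2.14982 − 3 ≈ -0.8502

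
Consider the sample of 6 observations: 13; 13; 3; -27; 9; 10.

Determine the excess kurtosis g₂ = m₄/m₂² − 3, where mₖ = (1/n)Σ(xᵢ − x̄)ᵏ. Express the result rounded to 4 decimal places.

0.7883

x̄ = 3.5000
Σ(xᵢ − x̄)² = 1183.5000 ⇒ m₂ = 197.25000
Σ(xᵢ − x̄)⁴ = 884355.3750 ⇒ m₄ = 147392.56250
m₂² = 38907.56250
g₂ = m₄/m₂² − 3 = 3.78828 − 3 ≈ 0.7883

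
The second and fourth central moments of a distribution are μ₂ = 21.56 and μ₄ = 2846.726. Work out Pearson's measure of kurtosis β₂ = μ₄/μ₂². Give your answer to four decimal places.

6.1242

μ₂² = 21.56² = 464.83360
μ₄/μ₂² = 2846.726 / 464.83360 = 6.12418
β₂ ≈ 6.1242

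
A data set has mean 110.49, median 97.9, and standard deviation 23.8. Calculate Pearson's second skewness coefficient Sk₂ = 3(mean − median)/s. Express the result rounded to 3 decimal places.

1.587

Sk₂ = 3(110.49 − 97.9) / 23.8 = 3 × 12.5900 / 23.8
    = 37.7700 / 23.8 ≈ 1.587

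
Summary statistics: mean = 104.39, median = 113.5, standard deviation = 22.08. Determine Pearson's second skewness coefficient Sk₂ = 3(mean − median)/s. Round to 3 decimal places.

Sk₂ = 3(104.39 − 113.5) / 22.08 = 3 × -9.1100 / 22.08
    = -27.3300 / 22.08 ≈ -1.238

-1.238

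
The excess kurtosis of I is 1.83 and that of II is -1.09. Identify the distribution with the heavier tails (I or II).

I

Higher excess kurtosis ⇒ heavier tails relative to the normal distribution.
1.83 vs -1.09: the larger is 1.83, so I has heavier tails. (I is leptokurtic — heavier-than-normal tails; the other is platykurtic.)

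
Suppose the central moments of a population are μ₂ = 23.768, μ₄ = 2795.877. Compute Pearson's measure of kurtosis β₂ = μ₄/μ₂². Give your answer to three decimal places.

4.949

μ₂² = 23.768² = 564.91782
μ₄/μ₂² = 2795.877 / 564.91782 = 4.94917
β₂ ≈ 4.949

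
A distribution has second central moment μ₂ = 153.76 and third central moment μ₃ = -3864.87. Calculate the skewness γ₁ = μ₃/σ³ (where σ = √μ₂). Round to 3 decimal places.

σ = √μ₂ = √153.76 = 12.40000
σ³ = μ₂^(3/2) = 1906.62400
γ₁ = μ₃/σ³ = -3864.87 / 1906.62400 ≈ -2.027

-2.027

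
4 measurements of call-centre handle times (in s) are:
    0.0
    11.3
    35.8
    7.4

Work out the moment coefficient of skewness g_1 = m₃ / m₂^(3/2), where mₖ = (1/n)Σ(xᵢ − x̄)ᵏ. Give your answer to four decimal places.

0.8380

x̄ = (0.0 + 11.3 + 35.8 + 7.4) / 4 = 13.6250
deviations (xᵢ − x̄): -13.6250, -2.3250, 22.1750, -6.2250
Σ(xᵢ − x̄)² = 721.5275 ⇒ m₂ = 721.5275/4 = 180.38187
Σ(xᵢ − x̄)³ = 8120.9824 ⇒ m₃ = 8120.9824/4 = 2030.24559
m₂^(3/2) = 180.38187^(1.5) = 2422.64258
g_1 = m₃ / m₂^(3/2) = 2030.24559 / 2422.64258 ≈ 0.8380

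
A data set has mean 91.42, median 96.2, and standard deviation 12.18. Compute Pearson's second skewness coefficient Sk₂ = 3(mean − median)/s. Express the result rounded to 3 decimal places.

-1.177

Sk₂ = 3(91.42 − 96.2) / 12.18 = 3 × -4.7800 / 12.18
    = -14.3400 / 12.18 ≈ -1.177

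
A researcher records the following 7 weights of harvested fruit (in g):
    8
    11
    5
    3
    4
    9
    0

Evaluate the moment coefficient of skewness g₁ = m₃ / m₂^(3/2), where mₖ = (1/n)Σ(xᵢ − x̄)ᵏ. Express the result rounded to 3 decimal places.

x̄ = (8 + 11 + 5 + 3 + 4 + 9 + 0) / 7 = 5.7143
deviations (xᵢ − x̄): 2.2857, 5.2857, -0.7143, -2.7143, -1.7143, 3.2857, -5.7143
Σ(xᵢ − x̄)² = 87.4286 ⇒ m₂ = 87.4286/7 = 12.48980
Σ(xᵢ − x̄)³ = -16.8980 ⇒ m₃ = -16.8980/7 = -2.41399
m₂^(3/2) = 12.48980^(1.5) = 44.14007
g₁ = m₃ / m₂^(3/2) = -2.41399 / 44.14007 ≈ -0.055

-0.055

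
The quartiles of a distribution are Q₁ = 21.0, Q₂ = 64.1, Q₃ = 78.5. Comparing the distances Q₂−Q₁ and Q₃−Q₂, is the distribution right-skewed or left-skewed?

left-skewed

Q₂ − Q₁ = 43.1;  Q₃ − Q₂ = 14.4
Q₂ − Q₁ > Q₃ − Q₂ ⇒ the lower half is more spread out ⇒ left-skewed.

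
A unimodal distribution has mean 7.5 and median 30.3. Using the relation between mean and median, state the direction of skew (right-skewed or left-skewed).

left-skewed

mean − median = 7.5 − 30.3 = -22.8
mean < median ⇒ the longer tail is on the left ⇒ left-skewed (negatively skewed).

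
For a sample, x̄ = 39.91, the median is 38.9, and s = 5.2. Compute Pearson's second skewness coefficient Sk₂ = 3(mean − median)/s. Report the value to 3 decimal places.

Sk₂ = 3(39.91 − 38.9) / 5.2 = 3 × 1.0100 / 5.2
    = 3.0300 / 5.2 ≈ 0.583

0.583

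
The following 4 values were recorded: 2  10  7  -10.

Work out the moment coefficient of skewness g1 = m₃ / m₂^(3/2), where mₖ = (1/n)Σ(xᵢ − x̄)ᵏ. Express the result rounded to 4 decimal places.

-0.7129

x̄ = (2 + 10 + 7 - 10) / 4 = 2.2500
deviations (xᵢ − x̄): -0.2500, 7.7500, 4.7500, -12.2500
Σ(xᵢ − x̄)² = 232.7500 ⇒ m₂ = 232.7500/4 = 58.18750
Σ(xᵢ − x̄)³ = -1265.6250 ⇒ m₃ = -1265.6250/4 = -316.40625
m₂^(3/2) = 58.18750^(1.5) = 443.85851
g1 = m₃ / m₂^(3/2) = -316.40625 / 443.85851 ≈ -0.7129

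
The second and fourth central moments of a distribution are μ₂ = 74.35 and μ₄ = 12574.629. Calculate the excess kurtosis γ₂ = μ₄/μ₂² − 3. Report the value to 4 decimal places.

-0.7253

μ₂² = 74.35² = 5527.92250
μ₄/μ₂² = 12574.629 / 5527.92250 = 2.27475
γ₂ = 2.27475 − 3 ≈ -0.7253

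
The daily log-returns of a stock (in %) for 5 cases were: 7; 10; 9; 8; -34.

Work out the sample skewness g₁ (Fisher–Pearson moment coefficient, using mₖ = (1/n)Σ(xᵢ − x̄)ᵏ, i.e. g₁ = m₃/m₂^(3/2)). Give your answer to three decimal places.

-1.487

x̄ = (7 + 10 + 9 + 8 - 34) / 5 = 0.0000
deviations (xᵢ − x̄): 7.0000, 10.0000, 9.0000, 8.0000, -34.0000
Σ(xᵢ − x̄)² = 1450.0000 ⇒ m₂ = 1450.0000/5 = 290.00000
Σ(xᵢ − x̄)³ = -36720.0000 ⇒ m₃ = -36720.0000/5 = -7344.00000
m₂^(3/2) = 290.00000^(1.5) = 4938.52205
g₁ = m₃ / m₂^(3/2) = -7344.00000 / 4938.52205 ≈ -1.487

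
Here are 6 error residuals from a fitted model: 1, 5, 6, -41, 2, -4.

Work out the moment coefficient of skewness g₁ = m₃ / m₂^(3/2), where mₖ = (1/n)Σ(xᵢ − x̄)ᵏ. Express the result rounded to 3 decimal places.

x̄ = (1 + 5 + 6 - 41 + 2 - 4) / 6 = -5.1667
deviations (xᵢ − x̄): 6.1667, 10.1667, 11.1667, -35.8333, 7.1667, 1.1667
Σ(xᵢ − x̄)² = 1602.8333 ⇒ m₂ = 1602.8333/6 = 267.13889
Σ(xᵢ − x̄)³ = -42963.5556 ⇒ m₃ = -42963.5556/6 = -7160.59259
m₂^(3/2) = 267.13889^(1.5) = 4366.22059
g₁ = m₃ / m₂^(3/2) = -7160.59259 / 4366.22059 ≈ -1.640

-1.640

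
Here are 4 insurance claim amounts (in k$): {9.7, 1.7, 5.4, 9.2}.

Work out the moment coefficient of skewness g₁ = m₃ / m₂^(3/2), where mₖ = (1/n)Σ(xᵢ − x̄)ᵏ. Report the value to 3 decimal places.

-0.440

x̄ = (9.7 + 1.7 + 5.4 + 9.2) / 4 = 6.5000
deviations (xᵢ − x̄): 3.2000, -4.8000, -1.1000, 2.7000
Σ(xᵢ − x̄)² = 41.7800 ⇒ m₂ = 41.7800/4 = 10.44500
Σ(xᵢ − x̄)³ = -59.4720 ⇒ m₃ = -59.4720/4 = -14.86800
m₂^(3/2) = 10.44500^(1.5) = 33.75691
g₁ = m₃ / m₂^(3/2) = -14.86800 / 33.75691 ≈ -0.440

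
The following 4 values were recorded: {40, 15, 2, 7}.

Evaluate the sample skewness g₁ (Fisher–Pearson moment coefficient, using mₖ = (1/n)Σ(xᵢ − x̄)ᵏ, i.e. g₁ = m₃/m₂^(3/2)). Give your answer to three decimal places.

x̄ = (40 + 15 + 2 + 7) / 4 = 16.0000
deviations (xᵢ − x̄): 24.0000, -1.0000, -14.0000, -9.0000
Σ(xᵢ − x̄)² = 854.0000 ⇒ m₂ = 854.0000/4 = 213.50000
Σ(xᵢ − x̄)³ = 10350.0000 ⇒ m₃ = 10350.0000/4 = 2587.50000
m₂^(3/2) = 213.50000^(1.5) = 3119.58497
g₁ = m₃ / m₂^(3/2) = 2587.50000 / 3119.58497 ≈ 0.829

0.829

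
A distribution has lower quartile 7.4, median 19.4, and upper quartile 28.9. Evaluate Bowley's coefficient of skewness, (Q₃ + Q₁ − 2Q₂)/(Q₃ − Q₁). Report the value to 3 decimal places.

numerator: Q₃ + Q₁ − 2Q₂ = 28.9 + 7.4 − 2×19.4 = -2.5000
denominator: Q₃ − Q₁ = 28.9 − 7.4 = 21.5000
Bowley skewness = -2.5000 / 21.5000 ≈ -0.116

-0.116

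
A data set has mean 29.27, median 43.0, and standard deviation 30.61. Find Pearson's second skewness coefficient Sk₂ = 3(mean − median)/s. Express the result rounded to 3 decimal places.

-1.346

Sk₂ = 3(29.27 − 43.0) / 30.61 = 3 × -13.7300 / 30.61
    = -41.1900 / 30.61 ≈ -1.346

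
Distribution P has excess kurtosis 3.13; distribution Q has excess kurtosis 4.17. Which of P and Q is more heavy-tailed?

Higher excess kurtosis ⇒ heavier tails relative to the normal distribution.
3.13 vs 4.17: the larger is 4.17, so Q has heavier tails.

Q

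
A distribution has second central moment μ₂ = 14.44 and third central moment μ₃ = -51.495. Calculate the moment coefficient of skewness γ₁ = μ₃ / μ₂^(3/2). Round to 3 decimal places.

-0.938

σ = √μ₂ = √14.44 = 3.80000
σ³ = μ₂^(3/2) = 54.87200
γ₁ = μ₃/σ³ = -51.495 / 54.87200 ≈ -0.938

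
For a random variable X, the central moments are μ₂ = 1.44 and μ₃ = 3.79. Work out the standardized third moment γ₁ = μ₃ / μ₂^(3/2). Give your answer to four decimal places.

2.1933

σ = √μ₂ = √1.44 = 1.20000
σ³ = μ₂^(3/2) = 1.72800
γ₁ = μ₃/σ³ = 3.79 / 1.72800 ≈ 2.1933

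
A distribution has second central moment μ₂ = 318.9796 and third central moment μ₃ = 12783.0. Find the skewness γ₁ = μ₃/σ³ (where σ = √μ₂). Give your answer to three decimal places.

2.244

σ = √μ₂ = √318.9796 = 17.86000
σ³ = μ₂^(3/2) = 5696.97566
γ₁ = μ₃/σ³ = 12783.0 / 5696.97566 ≈ 2.244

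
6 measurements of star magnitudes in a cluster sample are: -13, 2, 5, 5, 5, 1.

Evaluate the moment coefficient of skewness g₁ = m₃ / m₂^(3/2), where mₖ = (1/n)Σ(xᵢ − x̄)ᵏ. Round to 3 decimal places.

-1.553

x̄ = (-13 + 2 + 5 + 5 + 5 + 1) / 6 = 0.8333
deviations (xᵢ − x̄): -13.8333, 1.1667, 4.1667, 4.1667, 4.1667, 0.1667
Σ(xᵢ − x̄)² = 244.8333 ⇒ m₂ = 244.8333/6 = 40.80556
Σ(xᵢ − x̄)³ = -2428.5556 ⇒ m₃ = -2428.5556/6 = -404.75926
m₂^(3/2) = 40.80556^(1.5) = 260.66273
g₁ = m₃ / m₂^(3/2) = -404.75926 / 260.66273 ≈ -1.553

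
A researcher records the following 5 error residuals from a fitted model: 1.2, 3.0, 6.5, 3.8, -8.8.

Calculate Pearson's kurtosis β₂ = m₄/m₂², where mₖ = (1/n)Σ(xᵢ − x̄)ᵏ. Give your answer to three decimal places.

x̄ = 1.1400
Σ(xᵢ − x̄)² = 138.0720 ⇒ m₂ = 27.61440
Σ(xᵢ − x̄)⁴ = 10649.5742 ⇒ m₄ = 2129.91485
m₂² = 762.55509
β₂ = m₄/m₂² = 2129.91485 / 762.55509 ≈ 2.793

2.793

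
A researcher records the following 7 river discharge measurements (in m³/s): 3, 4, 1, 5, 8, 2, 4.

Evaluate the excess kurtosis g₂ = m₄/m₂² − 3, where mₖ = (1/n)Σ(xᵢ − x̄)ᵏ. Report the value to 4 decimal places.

x̄ = 3.8571
Σ(xᵢ − x̄)² = 30.8571 ⇒ m₂ = 4.40816
Σ(xᵢ − x̄)⁴ = 375.3586 ⇒ m₄ = 53.62266
m₂² = 19.43190
g₂ = m₄/m₂² − 3 = 2.75952 − 3 ≈ -0.2405

-0.2405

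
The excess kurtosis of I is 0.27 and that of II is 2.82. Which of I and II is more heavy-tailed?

II

Higher excess kurtosis ⇒ heavier tails relative to the normal distribution.
0.27 vs 2.82: the larger is 2.82, so II has heavier tails.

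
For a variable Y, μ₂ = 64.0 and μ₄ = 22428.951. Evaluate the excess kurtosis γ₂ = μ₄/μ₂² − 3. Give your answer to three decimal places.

2.476

μ₂² = 64.0² = 4096.00000
μ₄/μ₂² = 22428.951 / 4096.00000 = 5.47582
γ₂ = 5.47582 − 3 ≈ 2.476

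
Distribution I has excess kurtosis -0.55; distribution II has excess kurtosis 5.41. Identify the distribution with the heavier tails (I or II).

Higher excess kurtosis ⇒ heavier tails relative to the normal distribution.
-0.55 vs 5.41: the larger is 5.41, so II has heavier tails. (II is leptokurtic — heavier-than-normal tails; the other is platykurtic.)

II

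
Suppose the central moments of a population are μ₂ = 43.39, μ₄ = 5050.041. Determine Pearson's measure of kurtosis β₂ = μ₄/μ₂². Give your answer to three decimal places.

μ₂² = 43.39² = 1882.69210
μ₄/μ₂² = 5050.041 / 1882.69210 = 2.68235
β₂ ≈ 2.682

2.682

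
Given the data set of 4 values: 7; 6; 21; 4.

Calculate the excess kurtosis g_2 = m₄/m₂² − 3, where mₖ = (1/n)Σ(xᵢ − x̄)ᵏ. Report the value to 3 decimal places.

x̄ = 9.5000
Σ(xᵢ − x̄)² = 181.0000 ⇒ m₂ = 45.25000
Σ(xᵢ − x̄)⁴ = 18594.2500 ⇒ m₄ = 4648.56250
m₂² = 2047.56250
g_2 = m₄/m₂² − 3 = 2.27029 − 3 ≈ -0.730

-0.730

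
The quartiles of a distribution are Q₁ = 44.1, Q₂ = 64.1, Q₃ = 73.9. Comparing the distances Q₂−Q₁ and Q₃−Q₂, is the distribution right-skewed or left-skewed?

left-skewed

Q₂ − Q₁ = 20.0;  Q₃ − Q₂ = 9.8
Q₂ − Q₁ > Q₃ − Q₂ ⇒ the lower half is more spread out ⇒ left-skewed.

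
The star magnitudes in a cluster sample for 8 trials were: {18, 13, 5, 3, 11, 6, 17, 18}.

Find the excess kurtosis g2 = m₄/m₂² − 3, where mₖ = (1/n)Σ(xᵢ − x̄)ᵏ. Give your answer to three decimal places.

-1.569

x̄ = 11.3750
Σ(xᵢ − x̄)² = 261.8750 ⇒ m₂ = 32.73438
Σ(xᵢ − x̄)⁴ = 12266.9316 ⇒ m₄ = 1533.36646
m₂² = 1071.53931
g2 = m₄/m₂² − 3 = 1.43099 − 3 ≈ -1.569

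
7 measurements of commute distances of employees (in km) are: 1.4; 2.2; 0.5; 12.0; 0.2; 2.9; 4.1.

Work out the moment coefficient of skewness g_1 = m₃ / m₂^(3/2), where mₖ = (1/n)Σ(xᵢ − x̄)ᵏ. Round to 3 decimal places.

x̄ = (1.4 + 2.2 + 0.5 + 12.0 + 0.2 + 2.9 + 4.1) / 7 = 3.3286
deviations (xᵢ − x̄): -1.9286, -1.1286, -2.8286, 8.6714, -3.1286, -0.4286, 0.7714
Σ(xᵢ − x̄)² = 98.7543 ⇒ m₂ = 98.7543/7 = 14.10776
Σ(xᵢ − x̄)³ = 590.5532 ⇒ m₃ = 590.5532/7 = 84.36474
m₂^(3/2) = 14.10776^(1.5) = 52.98914
g_1 = m₃ / m₂^(3/2) = 84.36474 / 52.98914 ≈ 1.592

1.592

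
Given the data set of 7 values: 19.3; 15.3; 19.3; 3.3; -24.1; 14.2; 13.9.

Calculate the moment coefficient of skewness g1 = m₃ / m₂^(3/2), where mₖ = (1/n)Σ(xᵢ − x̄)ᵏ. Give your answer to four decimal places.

x̄ = (19.3 + 15.3 + 19.3 + 3.3 - 24.1 + 14.2 + 13.9) / 7 = 8.7429
deviations (xᵢ − x̄): 10.5571, 6.5571, 10.5571, -5.4429, -32.8429, 5.4571, 5.1571
Σ(xᵢ − x̄)² = 1430.5571 ⇒ m₂ = 1430.5571/7 = 204.36531
Σ(xᵢ − x̄)³ = -32652.4343 ⇒ m₃ = -32652.4343/7 = -4664.63348
m₂^(3/2) = 204.36531^(1.5) = 2921.53272
g1 = m₃ / m₂^(3/2) = -4664.63348 / 2921.53272 ≈ -1.5966

-1.5966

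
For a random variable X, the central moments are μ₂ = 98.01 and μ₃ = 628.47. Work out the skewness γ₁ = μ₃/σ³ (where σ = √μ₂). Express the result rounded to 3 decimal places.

σ = √μ₂ = √98.01 = 9.90000
σ³ = μ₂^(3/2) = 970.29900
γ₁ = μ₃/σ³ = 628.47 / 970.29900 ≈ 0.648

0.648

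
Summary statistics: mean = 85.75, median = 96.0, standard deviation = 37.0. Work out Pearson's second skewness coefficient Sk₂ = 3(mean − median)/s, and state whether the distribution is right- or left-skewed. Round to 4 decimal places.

-0.8311, left-skewed

Sk₂ = 3(85.75 − 96.0) / 37.0 = 3 × -10.2500 / 37.0
    = -30.7500 / 37.0 ≈ -0.8311
Sk₂ < 0 ⇒ mean < median ⇒ left-skewed (negative skew).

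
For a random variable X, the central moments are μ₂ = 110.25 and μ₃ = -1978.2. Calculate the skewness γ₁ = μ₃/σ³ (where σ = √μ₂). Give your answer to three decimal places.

-1.709

σ = √μ₂ = √110.25 = 10.50000
σ³ = μ₂^(3/2) = 1157.62500
γ₁ = μ₃/σ³ = -1978.2 / 1157.62500 ≈ -1.709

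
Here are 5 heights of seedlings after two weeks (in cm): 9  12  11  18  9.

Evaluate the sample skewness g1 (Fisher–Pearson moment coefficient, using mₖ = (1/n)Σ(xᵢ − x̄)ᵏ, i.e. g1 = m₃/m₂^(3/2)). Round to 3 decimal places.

x̄ = (9 + 12 + 11 + 18 + 9) / 5 = 11.8000
deviations (xᵢ − x̄): -2.8000, 0.2000, -0.8000, 6.2000, -2.8000
Σ(xᵢ − x̄)² = 54.8000 ⇒ m₂ = 54.8000/5 = 10.96000
Σ(xᵢ − x̄)³ = 193.9200 ⇒ m₃ = 193.9200/5 = 38.78400
m₂^(3/2) = 10.96000^(1.5) = 36.28406
g1 = m₃ / m₂^(3/2) = 38.78400 / 36.28406 ≈ 1.069

1.069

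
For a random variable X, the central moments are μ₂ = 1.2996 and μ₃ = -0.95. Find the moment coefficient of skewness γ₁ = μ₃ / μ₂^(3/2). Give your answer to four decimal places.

-0.6412

σ = √μ₂ = √1.2996 = 1.14000
σ³ = μ₂^(3/2) = 1.48154
γ₁ = μ₃/σ³ = -0.95 / 1.48154 ≈ -0.6412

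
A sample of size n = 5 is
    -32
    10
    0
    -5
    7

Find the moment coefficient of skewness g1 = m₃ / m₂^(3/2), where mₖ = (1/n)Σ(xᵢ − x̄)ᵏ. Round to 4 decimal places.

x̄ = (-32 + 10 + 0 - 5 + 7) / 5 = -4.0000
deviations (xᵢ − x̄): -28.0000, 14.0000, 4.0000, -1.0000, 11.0000
Σ(xᵢ − x̄)² = 1118.0000 ⇒ m₂ = 1118.0000/5 = 223.60000
Σ(xᵢ − x̄)³ = -17814.0000 ⇒ m₃ = -17814.0000/5 = -3562.80000
m₂^(3/2) = 223.60000^(1.5) = 3343.54905
g1 = m₃ / m₂^(3/2) = -3562.80000 / 3343.54905 ≈ -1.0656

-1.0656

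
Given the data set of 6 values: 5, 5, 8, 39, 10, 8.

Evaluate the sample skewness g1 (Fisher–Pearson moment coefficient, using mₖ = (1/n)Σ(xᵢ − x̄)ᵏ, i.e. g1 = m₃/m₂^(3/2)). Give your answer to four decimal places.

x̄ = (5 + 5 + 8 + 39 + 10 + 8) / 6 = 12.5000
deviations (xᵢ − x̄): -7.5000, -7.5000, -4.5000, 26.5000, -2.5000, -4.5000
Σ(xᵢ − x̄)² = 861.5000 ⇒ m₂ = 861.5000/6 = 143.58333
Σ(xᵢ − x̄)³ = 17568.0000 ⇒ m₃ = 17568.0000/6 = 2928.00000
m₂^(3/2) = 143.58333^(1.5) = 1720.50543
g1 = m₃ / m₂^(3/2) = 2928.00000 / 1720.50543 ≈ 1.7018

1.7018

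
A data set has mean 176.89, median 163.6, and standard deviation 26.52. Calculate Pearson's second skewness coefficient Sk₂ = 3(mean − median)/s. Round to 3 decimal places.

1.503

Sk₂ = 3(176.89 − 163.6) / 26.52 = 3 × 13.2900 / 26.52
    = 39.8700 / 26.52 ≈ 1.503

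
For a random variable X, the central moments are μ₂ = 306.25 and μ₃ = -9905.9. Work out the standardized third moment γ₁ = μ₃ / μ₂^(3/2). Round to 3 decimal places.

σ = √μ₂ = √306.25 = 17.50000
σ³ = μ₂^(3/2) = 5359.37500
γ₁ = μ₃/σ³ = -9905.9 / 5359.37500 ≈ -1.848

-1.848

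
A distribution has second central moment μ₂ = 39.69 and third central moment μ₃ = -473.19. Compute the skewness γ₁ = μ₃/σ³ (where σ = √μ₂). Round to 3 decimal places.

σ = √μ₂ = √39.69 = 6.30000
σ³ = μ₂^(3/2) = 250.04700
γ₁ = μ₃/σ³ = -473.19 / 250.04700 ≈ -1.892

-1.892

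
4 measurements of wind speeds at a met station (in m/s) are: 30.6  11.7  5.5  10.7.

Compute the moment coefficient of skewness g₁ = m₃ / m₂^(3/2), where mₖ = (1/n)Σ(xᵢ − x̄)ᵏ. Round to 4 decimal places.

0.9367

x̄ = (30.6 + 11.7 + 5.5 + 10.7) / 4 = 14.6250
deviations (xᵢ − x̄): 15.9750, -2.9250, -9.1250, -3.9250
Σ(xᵢ − x̄)² = 362.4275 ⇒ m₂ = 362.4275/4 = 90.60688
Σ(xᵢ − x̄)³ = 3231.5389 ⇒ m₃ = 3231.5389/4 = 807.88472
m₂^(3/2) = 90.60688^(1.5) = 862.46549
g₁ = m₃ / m₂^(3/2) = 807.88472 / 862.46549 ≈ 0.9367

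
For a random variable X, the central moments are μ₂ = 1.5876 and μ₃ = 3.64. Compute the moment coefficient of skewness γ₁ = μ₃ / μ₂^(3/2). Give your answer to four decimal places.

1.8197

σ = √μ₂ = √1.5876 = 1.26000
σ³ = μ₂^(3/2) = 2.00038
γ₁ = μ₃/σ³ = 3.64 / 2.00038 ≈ 1.8197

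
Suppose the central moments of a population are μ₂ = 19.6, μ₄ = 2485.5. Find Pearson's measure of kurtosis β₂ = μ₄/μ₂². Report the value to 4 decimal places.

6.4700

μ₂² = 19.6² = 384.16000
μ₄/μ₂² = 2485.5 / 384.16000 = 6.46996
β₂ ≈ 6.4700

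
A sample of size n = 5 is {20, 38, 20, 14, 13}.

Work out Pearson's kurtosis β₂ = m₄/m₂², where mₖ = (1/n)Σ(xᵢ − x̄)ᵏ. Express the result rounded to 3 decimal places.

2.758

x̄ = 21.0000
Σ(xᵢ − x̄)² = 404.0000 ⇒ m₂ = 80.80000
Σ(xᵢ − x̄)⁴ = 90020.0000 ⇒ m₄ = 18004.00000
m₂² = 6528.64000
β₂ = m₄/m₂² = 18004.00000 / 6528.64000 ≈ 2.758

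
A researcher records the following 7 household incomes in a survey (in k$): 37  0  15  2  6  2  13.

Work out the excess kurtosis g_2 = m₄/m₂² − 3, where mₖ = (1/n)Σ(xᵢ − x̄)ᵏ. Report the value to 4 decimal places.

x̄ = 10.7143
Σ(xᵢ − x̄)² = 1003.4286 ⇒ m₂ = 143.34694
Σ(xᵢ − x̄)⁴ = 502966.4723 ⇒ m₄ = 71852.35319
m₂² = 20548.34486
g_2 = m₄/m₂² − 3 = 3.49675 − 3 ≈ 0.4967

0.4967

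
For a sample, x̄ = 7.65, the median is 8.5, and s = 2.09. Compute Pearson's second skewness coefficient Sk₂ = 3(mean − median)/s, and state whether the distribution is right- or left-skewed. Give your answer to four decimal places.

-1.2201, left-skewed

Sk₂ = 3(7.65 − 8.5) / 2.09 = 3 × -0.8500 / 2.09
    = -2.5500 / 2.09 ≈ -1.2201
Sk₂ < 0 ⇒ mean < median ⇒ left-skewed (negative skew).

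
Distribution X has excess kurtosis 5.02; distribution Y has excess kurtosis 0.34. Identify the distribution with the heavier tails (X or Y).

Higher excess kurtosis ⇒ heavier tails relative to the normal distribution.
5.02 vs 0.34: the larger is 5.02, so X has heavier tails.

X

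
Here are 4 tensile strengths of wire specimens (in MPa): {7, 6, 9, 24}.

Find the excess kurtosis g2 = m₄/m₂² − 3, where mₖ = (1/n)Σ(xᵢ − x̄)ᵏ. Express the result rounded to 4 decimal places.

-0.7272

x̄ = 11.5000
Σ(xᵢ − x̄)² = 213.0000 ⇒ m₂ = 53.25000
Σ(xᵢ − x̄)⁴ = 25778.2500 ⇒ m₄ = 6444.56250
m₂² = 2835.56250
g2 = m₄/m₂² − 3 = 2.27276 − 3 ≈ -0.7272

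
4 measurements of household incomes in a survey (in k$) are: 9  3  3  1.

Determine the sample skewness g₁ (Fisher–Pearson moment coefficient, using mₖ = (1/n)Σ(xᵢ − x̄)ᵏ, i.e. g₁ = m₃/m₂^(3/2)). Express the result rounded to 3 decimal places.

0.889

x̄ = (9 + 3 + 3 + 1) / 4 = 4.0000
deviations (xᵢ − x̄): 5.0000, -1.0000, -1.0000, -3.0000
Σ(xᵢ − x̄)² = 36.0000 ⇒ m₂ = 36.0000/4 = 9.00000
Σ(xᵢ − x̄)³ = 96.0000 ⇒ m₃ = 96.0000/4 = 24.00000
m₂^(3/2) = 9.00000^(1.5) = 27.00000
g₁ = m₃ / m₂^(3/2) = 24.00000 / 27.00000 ≈ 0.889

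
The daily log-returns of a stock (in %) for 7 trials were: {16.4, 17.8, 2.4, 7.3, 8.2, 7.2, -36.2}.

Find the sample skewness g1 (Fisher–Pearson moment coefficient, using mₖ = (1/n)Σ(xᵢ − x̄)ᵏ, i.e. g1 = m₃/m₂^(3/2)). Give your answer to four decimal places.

x̄ = (16.4 + 17.8 + 2.4 + 7.3 + 8.2 + 7.2 - 36.2) / 7 = 3.3000
deviations (xᵢ − x̄): 13.1000, 14.5000, -0.9000, 4.0000, 4.9000, 3.9000, -39.5000
Σ(xᵢ − x̄)² = 1998.1400 ⇒ m₂ = 1998.1400/7 = 285.44857
Σ(xᵢ − x̄)³ = -56092.9200 ⇒ m₃ = -56092.9200/7 = -8013.27429
m₂^(3/2) = 285.44857^(1.5) = 4822.71736
g1 = m₃ / m₂^(3/2) = -8013.27429 / 4822.71736 ≈ -1.6616

-1.6616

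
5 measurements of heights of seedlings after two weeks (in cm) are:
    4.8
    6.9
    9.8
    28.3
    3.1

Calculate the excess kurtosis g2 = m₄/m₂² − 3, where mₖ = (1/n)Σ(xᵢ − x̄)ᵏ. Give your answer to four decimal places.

x̄ = 10.5800
Σ(xᵢ − x̄)² = 417.5080 ⇒ m₂ = 83.50160
Σ(xᵢ − x̄)⁴ = 103025.3304 ⇒ m₄ = 20605.06608
m₂² = 6972.51720
g2 = m₄/m₂² − 3 = 2.95518 − 3 ≈ -0.0448

-0.0448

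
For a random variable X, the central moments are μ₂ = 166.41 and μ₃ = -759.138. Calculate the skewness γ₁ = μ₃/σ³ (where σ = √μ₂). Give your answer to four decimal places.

-0.3536

σ = √μ₂ = √166.41 = 12.90000
σ³ = μ₂^(3/2) = 2146.68900
γ₁ = μ₃/σ³ = -759.138 / 2146.68900 ≈ -0.3536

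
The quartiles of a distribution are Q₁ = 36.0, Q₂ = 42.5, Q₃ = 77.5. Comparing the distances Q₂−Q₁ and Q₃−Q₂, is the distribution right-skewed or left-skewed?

Q₂ − Q₁ = 6.5;  Q₃ − Q₂ = 35.0
Q₃ − Q₂ > Q₂ − Q₁ ⇒ the upper half is more spread out ⇒ right-skewed.

right-skewed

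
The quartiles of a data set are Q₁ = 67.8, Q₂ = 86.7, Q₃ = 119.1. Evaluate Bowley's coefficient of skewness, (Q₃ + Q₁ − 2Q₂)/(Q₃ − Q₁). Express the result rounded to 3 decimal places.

numerator: Q₃ + Q₁ − 2Q₂ = 119.1 + 67.8 − 2×86.7 = 13.5000
denominator: Q₃ − Q₁ = 119.1 − 67.8 = 51.3000
Bowley skewness = 13.5000 / 51.3000 ≈ 0.263

0.263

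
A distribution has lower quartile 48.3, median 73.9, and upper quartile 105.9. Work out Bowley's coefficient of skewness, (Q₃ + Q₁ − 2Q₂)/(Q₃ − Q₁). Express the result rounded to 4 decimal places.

numerator: Q₃ + Q₁ − 2Q₂ = 105.9 + 48.3 − 2×73.9 = 6.4000
denominator: Q₃ − Q₁ = 105.9 − 48.3 = 57.6000
Bowley skewness = 6.4000 / 57.6000 ≈ 0.1111

0.1111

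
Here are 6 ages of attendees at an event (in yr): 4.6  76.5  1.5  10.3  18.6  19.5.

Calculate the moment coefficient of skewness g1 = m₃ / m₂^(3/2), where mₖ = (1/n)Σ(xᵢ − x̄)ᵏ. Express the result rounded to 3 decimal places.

1.522

x̄ = (4.6 + 76.5 + 1.5 + 10.3 + 18.6 + 19.5) / 6 = 21.8333
deviations (xᵢ − x̄): -17.2333, 54.6667, -20.3333, -11.5333, -3.2333, -2.3333
Σ(xᵢ − x̄)² = 3847.7933 ⇒ m₂ = 3847.7933/6 = 641.29889
Σ(xᵢ − x̄)³ = 148262.8584 ⇒ m₃ = 148262.8584/6 = 24710.47641
m₂^(3/2) = 641.29889^(1.5) = 16240.17599
g1 = m₃ / m₂^(3/2) = 24710.47641 / 16240.17599 ≈ 1.522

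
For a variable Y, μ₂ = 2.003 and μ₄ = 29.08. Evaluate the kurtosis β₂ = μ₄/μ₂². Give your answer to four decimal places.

7.2482

μ₂² = 2.003² = 4.01201
μ₄/μ₂² = 29.08 / 4.01201 = 7.24824
β₂ ≈ 7.2482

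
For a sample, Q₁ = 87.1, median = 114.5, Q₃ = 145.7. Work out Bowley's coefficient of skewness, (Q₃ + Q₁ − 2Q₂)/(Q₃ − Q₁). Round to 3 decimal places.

0.065

numerator: Q₃ + Q₁ − 2Q₂ = 145.7 + 87.1 − 2×114.5 = 3.8000
denominator: Q₃ − Q₁ = 145.7 − 87.1 = 58.6000
Bowley skewness = 3.8000 / 58.6000 ≈ 0.065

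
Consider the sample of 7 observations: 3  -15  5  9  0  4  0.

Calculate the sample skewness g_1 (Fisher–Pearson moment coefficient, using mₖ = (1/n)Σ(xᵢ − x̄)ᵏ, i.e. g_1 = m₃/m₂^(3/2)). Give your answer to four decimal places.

-1.3433

x̄ = (3 - 15 + 5 + 9 + 0 + 4 + 0) / 7 = 0.8571
deviations (xᵢ − x̄): 2.1429, -15.8571, 4.1429, 8.1429, -0.8571, 3.1429, -0.8571
Σ(xᵢ − x̄)² = 350.8571 ⇒ m₂ = 350.8571/7 = 50.12245
Σ(xᵢ − x̄)³ = -3336.6122 ⇒ m₃ = -3336.6122/7 = -476.65889
m₂^(3/2) = 50.12245^(1.5) = 354.85295
g_1 = m₃ / m₂^(3/2) = -476.65889 / 354.85295 ≈ -1.3433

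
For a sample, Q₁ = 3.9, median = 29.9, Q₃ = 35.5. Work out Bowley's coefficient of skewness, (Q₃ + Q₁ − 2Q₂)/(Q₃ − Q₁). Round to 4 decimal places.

-0.6456

numerator: Q₃ + Q₁ − 2Q₂ = 35.5 + 3.9 − 2×29.9 = -20.4000
denominator: Q₃ − Q₁ = 35.5 − 3.9 = 31.6000
Bowley skewness = -20.4000 / 31.6000 ≈ -0.6456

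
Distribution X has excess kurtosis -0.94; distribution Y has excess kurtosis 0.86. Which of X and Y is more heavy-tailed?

Higher excess kurtosis ⇒ heavier tails relative to the normal distribution.
-0.94 vs 0.86: the larger is 0.86, so Y has heavier tails. (Y is leptokurtic — heavier-than-normal tails; the other is platykurtic.)

Y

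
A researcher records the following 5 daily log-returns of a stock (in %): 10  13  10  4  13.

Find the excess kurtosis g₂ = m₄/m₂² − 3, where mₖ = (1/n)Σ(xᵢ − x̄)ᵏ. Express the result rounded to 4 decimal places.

-0.5000

x̄ = 10.0000
Σ(xᵢ − x̄)² = 54.0000 ⇒ m₂ = 10.80000
Σ(xᵢ − x̄)⁴ = 1458.0000 ⇒ m₄ = 291.60000
m₂² = 116.64000
g₂ = m₄/m₂² − 3 = 2.50000 − 3 ≈ -0.5000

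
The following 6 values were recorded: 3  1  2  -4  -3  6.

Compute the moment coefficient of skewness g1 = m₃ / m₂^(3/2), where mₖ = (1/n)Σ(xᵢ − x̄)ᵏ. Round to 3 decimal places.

-0.080

x̄ = (3 + 1 + 2 - 4 - 3 + 6) / 6 = 0.8333
deviations (xᵢ − x̄): 2.1667, 0.1667, 1.1667, -4.8333, -3.8333, 5.1667
Σ(xᵢ − x̄)² = 70.8333 ⇒ m₂ = 70.8333/6 = 11.80556
Σ(xᵢ − x̄)³ = -19.5556 ⇒ m₃ = -19.5556/6 = -3.25926
m₂^(3/2) = 11.80556^(1.5) = 40.56296
g1 = m₃ / m₂^(3/2) = -3.25926 / 40.56296 ≈ -0.080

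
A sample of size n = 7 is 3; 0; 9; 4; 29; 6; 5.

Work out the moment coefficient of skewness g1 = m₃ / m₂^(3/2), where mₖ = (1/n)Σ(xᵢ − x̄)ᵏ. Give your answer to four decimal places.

x̄ = (3 + 0 + 9 + 4 + 29 + 6 + 5) / 7 = 8.0000
deviations (xᵢ − x̄): -5.0000, -8.0000, 1.0000, -4.0000, 21.0000, -2.0000, -3.0000
Σ(xᵢ − x̄)² = 560.0000 ⇒ m₂ = 560.0000/7 = 80.00000
Σ(xᵢ − x̄)³ = 8526.0000 ⇒ m₃ = 8526.0000/7 = 1218.00000
m₂^(3/2) = 80.00000^(1.5) = 715.54175
g1 = m₃ / m₂^(3/2) = 1218.00000 / 715.54175 ≈ 1.7022

1.7022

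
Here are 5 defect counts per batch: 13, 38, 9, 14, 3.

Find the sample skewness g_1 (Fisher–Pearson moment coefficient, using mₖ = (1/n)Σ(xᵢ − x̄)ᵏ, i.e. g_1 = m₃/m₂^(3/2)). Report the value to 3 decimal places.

x̄ = (13 + 38 + 9 + 14 + 3) / 5 = 15.4000
deviations (xᵢ − x̄): -2.4000, 22.6000, -6.4000, -1.4000, -12.4000
Σ(xᵢ − x̄)² = 713.2000 ⇒ m₂ = 713.2000/5 = 142.64000
Σ(xᵢ − x̄)³ = 9357.8400 ⇒ m₃ = 9357.8400/5 = 1871.56800
m₂^(3/2) = 142.64000^(1.5) = 1703.57789
g_1 = m₃ / m₂^(3/2) = 1871.56800 / 1703.57789 ≈ 1.099

1.099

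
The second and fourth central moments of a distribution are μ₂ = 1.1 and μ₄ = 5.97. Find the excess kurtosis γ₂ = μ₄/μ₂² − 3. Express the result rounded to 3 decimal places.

1.934

μ₂² = 1.1² = 1.21000
μ₄/μ₂² = 5.97 / 1.21000 = 4.93388
γ₂ = 4.93388 − 3 ≈ 1.934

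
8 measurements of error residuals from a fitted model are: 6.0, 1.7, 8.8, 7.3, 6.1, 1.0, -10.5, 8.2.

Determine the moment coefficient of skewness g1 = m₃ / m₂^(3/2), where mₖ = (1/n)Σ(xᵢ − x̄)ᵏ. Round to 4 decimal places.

x̄ = (6.0 + 1.7 + 8.8 + 7.3 + 6.1 + 1.0 - 10.5 + 8.2) / 8 = 3.5750
deviations (xᵢ − x̄): 2.4250, -1.8750, 5.2250, 3.7250, 2.5250, -2.5750, -14.0750, 4.6250
Σ(xᵢ − x̄)² = 283.0750 ⇒ m₂ = 283.0750/8 = 35.38438
Σ(xᵢ − x̄)³ = -2488.3792 ⇒ m₃ = -2488.3792/8 = -311.04741
m₂^(3/2) = 35.38438^(1.5) = 210.48313
g1 = m₃ / m₂^(3/2) = -311.04741 / 210.48313 ≈ -1.4778

-1.4778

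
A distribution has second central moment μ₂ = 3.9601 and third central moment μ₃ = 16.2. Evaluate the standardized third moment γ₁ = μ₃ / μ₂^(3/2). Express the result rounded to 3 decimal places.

2.056

σ = √μ₂ = √3.9601 = 1.99000
σ³ = μ₂^(3/2) = 7.88060
γ₁ = μ₃/σ³ = 16.2 / 7.88060 ≈ 2.056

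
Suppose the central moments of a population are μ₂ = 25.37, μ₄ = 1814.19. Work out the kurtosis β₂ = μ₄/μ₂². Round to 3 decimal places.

2.819

μ₂² = 25.37² = 643.63690
μ₄/μ₂² = 1814.19 / 643.63690 = 2.81865
β₂ ≈ 2.819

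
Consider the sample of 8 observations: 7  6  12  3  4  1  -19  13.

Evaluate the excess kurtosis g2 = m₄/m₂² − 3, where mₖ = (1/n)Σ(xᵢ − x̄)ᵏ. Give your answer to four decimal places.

x̄ = 3.3750
Σ(xᵢ − x̄)² = 693.8750 ⇒ m₂ = 86.73438
Σ(xᵢ − x̄)⁴ = 265009.4316 ⇒ m₄ = 33126.17896
m₂² = 7522.85181
g2 = m₄/m₂² − 3 = 4.40341 − 3 ≈ 1.4034

1.4034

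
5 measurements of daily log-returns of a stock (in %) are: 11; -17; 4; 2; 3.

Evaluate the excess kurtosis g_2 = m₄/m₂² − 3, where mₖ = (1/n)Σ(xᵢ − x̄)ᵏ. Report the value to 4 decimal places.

x̄ = 0.6000
Σ(xᵢ − x̄)² = 437.2000 ⇒ m₂ = 87.44000
Σ(xᵢ − x̄)⁴ = 107820.4960 ⇒ m₄ = 21564.09920
m₂² = 7645.75360
g_2 = m₄/m₂² − 3 = 2.82040 − 3 ≈ -0.1796

-0.1796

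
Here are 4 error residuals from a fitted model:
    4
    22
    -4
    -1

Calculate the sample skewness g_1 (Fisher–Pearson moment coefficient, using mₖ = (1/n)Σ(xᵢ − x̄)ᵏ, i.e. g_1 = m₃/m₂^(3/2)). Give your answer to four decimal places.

0.8928

x̄ = (4 + 22 - 4 - 1) / 4 = 5.2500
deviations (xᵢ − x̄): -1.2500, 16.7500, -9.2500, -6.2500
Σ(xᵢ − x̄)² = 406.7500 ⇒ m₂ = 406.7500/4 = 101.68750
Σ(xᵢ − x̄)³ = 3661.8750 ⇒ m₃ = 3661.8750/4 = 915.46875
m₂^(3/2) = 101.68750^(1.5) = 1025.41899
g_1 = m₃ / m₂^(3/2) = 915.46875 / 1025.41899 ≈ 0.8928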